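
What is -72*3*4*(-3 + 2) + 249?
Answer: 1113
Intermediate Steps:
-72*3*4*(-3 + 2) + 249 = -864*(-1) + 249 = -72*(-12) + 249 = 864 + 249 = 1113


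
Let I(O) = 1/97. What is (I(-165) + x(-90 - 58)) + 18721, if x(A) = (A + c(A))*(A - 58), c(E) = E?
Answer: 7730610/97 ≈ 79697.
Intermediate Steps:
x(A) = 2*A*(-58 + A) (x(A) = (A + A)*(A - 58) = (2*A)*(-58 + A) = 2*A*(-58 + A))
I(O) = 1/97
(I(-165) + x(-90 - 58)) + 18721 = (1/97 + 2*(-90 - 58)*(-58 + (-90 - 58))) + 18721 = (1/97 + 2*(-148)*(-58 - 148)) + 18721 = (1/97 + 2*(-148)*(-206)) + 18721 = (1/97 + 60976) + 18721 = 5914673/97 + 18721 = 7730610/97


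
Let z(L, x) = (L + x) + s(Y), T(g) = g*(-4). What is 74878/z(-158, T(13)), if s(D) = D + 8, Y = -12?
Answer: -37439/107 ≈ -349.90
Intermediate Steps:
s(D) = 8 + D
T(g) = -4*g
z(L, x) = -4 + L + x (z(L, x) = (L + x) + (8 - 12) = (L + x) - 4 = -4 + L + x)
74878/z(-158, T(13)) = 74878/(-4 - 158 - 4*13) = 74878/(-4 - 158 - 52) = 74878/(-214) = 74878*(-1/214) = -37439/107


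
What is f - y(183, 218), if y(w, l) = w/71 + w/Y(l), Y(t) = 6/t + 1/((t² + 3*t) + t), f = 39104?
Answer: 3071866705/94643 ≈ 32457.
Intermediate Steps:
Y(t) = 1/(t² + 4*t) + 6/t (Y(t) = 6/t + 1/(t² + 4*t) = 1/(t² + 4*t) + 6/t)
y(w, l) = w/71 + l*w*(4 + l)/(25 + 6*l) (y(w, l) = w/71 + w/(((25 + 6*l)/(l*(4 + l)))) = w*(1/71) + w*(l*(4 + l)/(25 + 6*l)) = w/71 + l*w*(4 + l)/(25 + 6*l))
f - y(183, 218) = 39104 - 183*(25 + 71*218² + 290*218)/(71*(25 + 6*218)) = 39104 - 183*(25 + 71*47524 + 63220)/(71*(25 + 1308)) = 39104 - 183*(25 + 3374204 + 63220)/(71*1333) = 39104 - 183*3437449/(71*1333) = 39104 - 1*629053167/94643 = 39104 - 629053167/94643 = 3071866705/94643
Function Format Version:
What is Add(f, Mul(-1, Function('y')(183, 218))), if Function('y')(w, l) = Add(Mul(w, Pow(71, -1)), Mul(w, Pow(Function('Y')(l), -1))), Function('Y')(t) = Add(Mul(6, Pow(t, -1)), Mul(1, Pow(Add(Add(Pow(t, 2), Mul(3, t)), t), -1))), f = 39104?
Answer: Rational(3071866705, 94643) ≈ 32457.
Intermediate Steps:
Function('Y')(t) = Add(Pow(Add(Pow(t, 2), Mul(4, t)), -1), Mul(6, Pow(t, -1))) (Function('Y')(t) = Add(Mul(6, Pow(t, -1)), Mul(1, Pow(Add(Pow(t, 2), Mul(4, t)), -1))) = Add(Mul(6, Pow(t, -1)), Pow(Add(Pow(t, 2), Mul(4, t)), -1)) = Add(Pow(Add(Pow(t, 2), Mul(4, t)), -1), Mul(6, Pow(t, -1))))
Function('y')(w, l) = Add(Mul(Rational(1, 71), w), Mul(l, w, Pow(Add(25, Mul(6, l)), -1), Add(4, l))) (Function('y')(w, l) = Add(Mul(w, Pow(71, -1)), Mul(w, Pow(Mul(Pow(l, -1), Pow(Add(4, l), -1), Add(25, Mul(6, l))), -1))) = Add(Mul(w, Rational(1, 71)), Mul(w, Mul(l, Pow(Add(25, Mul(6, l)), -1), Add(4, l)))) = Add(Mul(Rational(1, 71), w), Mul(l, w, Pow(Add(25, Mul(6, l)), -1), Add(4, l))))
Add(f, Mul(-1, Function('y')(183, 218))) = Add(39104, Mul(-1, Mul(Rational(1, 71), 183, Pow(Add(25, Mul(6, 218)), -1), Add(25, Mul(71, Pow(218, 2)), Mul(290, 218))))) = Add(39104, Mul(-1, Mul(Rational(1, 71), 183, Pow(Add(25, 1308), -1), Add(25, Mul(71, 47524), 63220)))) = Add(39104, Mul(-1, Mul(Rational(1, 71), 183, Pow(1333, -1), Add(25, 3374204, 63220)))) = Add(39104, Mul(-1, Mul(Rational(1, 71), 183, Rational(1, 1333), 3437449))) = Add(39104, Mul(-1, Rational(629053167, 94643))) = Add(39104, Rational(-629053167, 94643)) = Rational(3071866705, 94643)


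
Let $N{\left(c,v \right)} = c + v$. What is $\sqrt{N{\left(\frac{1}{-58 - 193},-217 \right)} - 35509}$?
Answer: $\frac{i \sqrt{2250773977}}{251} \approx 189.01 i$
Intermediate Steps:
$\sqrt{N{\left(\frac{1}{-58 - 193},-217 \right)} - 35509} = \sqrt{\left(\frac{1}{-58 - 193} - 217\right) - 35509} = \sqrt{\left(\frac{1}{-251} - 217\right) - 35509} = \sqrt{\left(- \frac{1}{251} - 217\right) - 35509} = \sqrt{- \frac{54468}{251} - 35509} = \sqrt{- \frac{8967227}{251}} = \frac{i \sqrt{2250773977}}{251}$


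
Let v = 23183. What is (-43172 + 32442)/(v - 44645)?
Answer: 5365/10731 ≈ 0.49995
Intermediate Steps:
(-43172 + 32442)/(v - 44645) = (-43172 + 32442)/(23183 - 44645) = -10730/(-21462) = -10730*(-1/21462) = 5365/10731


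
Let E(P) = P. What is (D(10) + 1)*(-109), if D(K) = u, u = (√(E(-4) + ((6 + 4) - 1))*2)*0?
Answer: -109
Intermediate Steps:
u = 0 (u = (√(-4 + ((6 + 4) - 1))*2)*0 = (√(-4 + (10 - 1))*2)*0 = (√(-4 + 9)*2)*0 = (√5*2)*0 = (2*√5)*0 = 0)
D(K) = 0
(D(10) + 1)*(-109) = (0 + 1)*(-109) = 1*(-109) = -109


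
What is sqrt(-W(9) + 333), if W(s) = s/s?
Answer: 2*sqrt(83) ≈ 18.221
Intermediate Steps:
W(s) = 1
sqrt(-W(9) + 333) = sqrt(-1*1 + 333) = sqrt(-1 + 333) = sqrt(332) = 2*sqrt(83)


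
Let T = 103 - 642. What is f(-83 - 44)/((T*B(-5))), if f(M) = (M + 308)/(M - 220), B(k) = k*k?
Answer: 181/4675825 ≈ 3.8710e-5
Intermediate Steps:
B(k) = k²
T = -539
f(M) = (308 + M)/(-220 + M)
f(-83 - 44)/((T*B(-5))) = ((308 + (-83 - 44))/(-220 + (-83 - 44)))/((-539*(-5)²)) = ((308 - 127)/(-220 - 127))/((-539*25)) = (181/(-347))/(-13475) = -1/347*181*(-1/13475) = -181/347*(-1/13475) = 181/4675825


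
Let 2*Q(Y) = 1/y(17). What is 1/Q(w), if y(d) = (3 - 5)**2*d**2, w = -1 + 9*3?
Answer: 2312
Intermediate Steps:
w = 26 (w = -1 + 27 = 26)
y(d) = 4*d**2 (y(d) = (-2)**2*d**2 = 4*d**2)
Q(Y) = 1/2312 (Q(Y) = 1/(2*((4*17**2))) = 1/(2*((4*289))) = (1/2)/1156 = (1/2)*(1/1156) = 1/2312)
1/Q(w) = 1/(1/2312) = 2312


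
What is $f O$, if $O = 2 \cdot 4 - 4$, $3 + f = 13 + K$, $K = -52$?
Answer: $-168$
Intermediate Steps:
$f = -42$ ($f = -3 + \left(13 - 52\right) = -3 - 39 = -42$)
$O = 4$ ($O = 8 - 4 = 4$)
$f O = \left(-42\right) 4 = -168$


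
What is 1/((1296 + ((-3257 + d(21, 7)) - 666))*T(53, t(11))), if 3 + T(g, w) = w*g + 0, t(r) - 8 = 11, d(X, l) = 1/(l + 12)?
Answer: -19/50111648 ≈ -3.7915e-7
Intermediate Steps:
d(X, l) = 1/(12 + l)
t(r) = 19 (t(r) = 8 + 11 = 19)
T(g, w) = -3 + g*w (T(g, w) = -3 + (w*g + 0) = -3 + (g*w + 0) = -3 + g*w)
1/((1296 + ((-3257 + d(21, 7)) - 666))*T(53, t(11))) = 1/((1296 + ((-3257 + 1/(12 + 7)) - 666))*(-3 + 53*19)) = 1/((1296 + ((-3257 + 1/19) - 666))*(-3 + 1007)) = 1/((1296 + ((-3257 + 1/19) - 666))*1004) = (1/1004)/(1296 + (-61882/19 - 666)) = (1/1004)/(1296 - 74536/19) = (1/1004)/(-49912/19) = -19/49912*1/1004 = -19/50111648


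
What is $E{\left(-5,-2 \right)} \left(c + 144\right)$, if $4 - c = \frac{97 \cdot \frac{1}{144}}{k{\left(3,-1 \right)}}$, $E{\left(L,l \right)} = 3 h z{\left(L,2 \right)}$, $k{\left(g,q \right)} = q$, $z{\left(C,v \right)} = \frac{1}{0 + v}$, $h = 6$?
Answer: $\frac{21409}{16} \approx 1338.1$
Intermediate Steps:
$z{\left(C,v \right)} = \frac{1}{v}$
$E{\left(L,l \right)} = 9$ ($E{\left(L,l \right)} = \frac{3 \cdot 6}{2} = 18 \cdot \frac{1}{2} = 9$)
$c = \frac{673}{144}$ ($c = 4 - \frac{97 \cdot \frac{1}{144}}{-1} = 4 - 97 \cdot \frac{1}{144} \left(-1\right) = 4 - \frac{97}{144} \left(-1\right) = 4 - - \frac{97}{144} = 4 + \frac{97}{144} = \frac{673}{144} \approx 4.6736$)
$E{\left(-5,-2 \right)} \left(c + 144\right) = 9 \left(\frac{673}{144} + 144\right) = 9 \cdot \frac{21409}{144} = \frac{21409}{16}$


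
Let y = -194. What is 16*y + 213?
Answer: -2891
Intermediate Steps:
16*y + 213 = 16*(-194) + 213 = -3104 + 213 = -2891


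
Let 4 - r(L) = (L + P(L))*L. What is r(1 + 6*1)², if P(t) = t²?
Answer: 150544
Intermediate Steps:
r(L) = 4 - L*(L + L²) (r(L) = 4 - (L + L²)*L = 4 - L*(L + L²))
r(1 + 6*1)² = (4 - (1 + 6*1)² - (1 + 6*1)³)² = (4 - (1 + 6)² - (1 + 6)³)² = (4 - 1*7² - 1*7³)² = (4 - 1*49 - 1*343)² = (4 - 49 - 343)² = (-388)² = 150544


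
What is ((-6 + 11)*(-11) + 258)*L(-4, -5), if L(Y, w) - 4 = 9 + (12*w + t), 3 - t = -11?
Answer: -6699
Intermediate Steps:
t = 14 (t = 3 - 1*(-11) = 3 + 11 = 14)
L(Y, w) = 27 + 12*w (L(Y, w) = 4 + (9 + (12*w + 14)) = 4 + (9 + (14 + 12*w)) = 4 + (23 + 12*w) = 27 + 12*w)
((-6 + 11)*(-11) + 258)*L(-4, -5) = ((-6 + 11)*(-11) + 258)*(27 + 12*(-5)) = (5*(-11) + 258)*(27 - 60) = (-55 + 258)*(-33) = 203*(-33) = -6699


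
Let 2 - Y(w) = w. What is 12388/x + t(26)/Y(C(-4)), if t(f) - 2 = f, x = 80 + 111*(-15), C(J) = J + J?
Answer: -1590/317 ≈ -5.0158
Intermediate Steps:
C(J) = 2*J
Y(w) = 2 - w
x = -1585 (x = 80 - 1665 = -1585)
t(f) = 2 + f
12388/x + t(26)/Y(C(-4)) = 12388/(-1585) + (2 + 26)/(2 - 2*(-4)) = 12388*(-1/1585) + 28/(2 - 1*(-8)) = -12388/1585 + 28/(2 + 8) = -12388/1585 + 28/10 = -12388/1585 + 28*(⅒) = -12388/1585 + 14/5 = -1590/317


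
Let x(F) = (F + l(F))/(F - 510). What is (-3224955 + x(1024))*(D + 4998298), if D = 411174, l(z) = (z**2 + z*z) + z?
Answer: -4477765288045120/257 ≈ -1.7423e+13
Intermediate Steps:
l(z) = z + 2*z**2 (l(z) = (z**2 + z**2) + z = 2*z**2 + z = z + 2*z**2)
x(F) = (F + F*(1 + 2*F))/(-510 + F) (x(F) = (F + F*(1 + 2*F))/(F - 510) = (F + F*(1 + 2*F))/(-510 + F))
(-3224955 + x(1024))*(D + 4998298) = (-3224955 + 2*1024*(1 + 1024)/(-510 + 1024))*(411174 + 4998298) = (-3224955 + 2*1024*1025/514)*5409472 = (-3224955 + 2*1024*(1/514)*1025)*5409472 = (-3224955 + 1049600/257)*5409472 = -827763835/257*5409472 = -4477765288045120/257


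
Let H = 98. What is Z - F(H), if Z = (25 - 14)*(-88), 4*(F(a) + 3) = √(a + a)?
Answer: -1937/2 ≈ -968.50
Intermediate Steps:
F(a) = -3 + √2*√a/4 (F(a) = -3 + √(a + a)/4 = -3 + √(2*a)/4 = -3 + (√2*√a)/4 = -3 + √2*√a/4)
Z = -968 (Z = 11*(-88) = -968)
Z - F(H) = -968 - (-3 + √2*√98/4) = -968 - (-3 + √2*(7*√2)/4) = -968 - (-3 + 7/2) = -968 - 1*½ = -968 - ½ = -1937/2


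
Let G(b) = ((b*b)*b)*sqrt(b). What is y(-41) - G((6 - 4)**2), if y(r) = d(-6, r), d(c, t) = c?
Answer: -134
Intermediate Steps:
y(r) = -6
G(b) = b**(7/2) (G(b) = (b**2*b)*sqrt(b) = b**3*sqrt(b) = b**(7/2))
y(-41) - G((6 - 4)**2) = -6 - ((6 - 4)**2)**(7/2) = -6 - (2**2)**(7/2) = -6 - 4**(7/2) = -6 - 1*128 = -6 - 128 = -134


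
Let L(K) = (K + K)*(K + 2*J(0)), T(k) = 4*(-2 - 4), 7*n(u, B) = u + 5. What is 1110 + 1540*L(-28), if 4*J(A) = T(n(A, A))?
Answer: 3450710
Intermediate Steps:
n(u, B) = 5/7 + u/7 (n(u, B) = (u + 5)/7 = (5 + u)/7 = 5/7 + u/7)
T(k) = -24 (T(k) = 4*(-6) = -24)
J(A) = -6 (J(A) = (1/4)*(-24) = -6)
L(K) = 2*K*(-12 + K) (L(K) = (K + K)*(K + 2*(-6)) = (2*K)*(K - 12) = (2*K)*(-12 + K) = 2*K*(-12 + K))
1110 + 1540*L(-28) = 1110 + 1540*(2*(-28)*(-12 - 28)) = 1110 + 1540*(2*(-28)*(-40)) = 1110 + 1540*2240 = 1110 + 3449600 = 3450710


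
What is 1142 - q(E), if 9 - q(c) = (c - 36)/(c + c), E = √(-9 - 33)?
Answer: 2267/2 + 3*I*√42/7 ≈ 1133.5 + 2.7775*I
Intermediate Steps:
E = I*√42 (E = √(-42) = I*√42 ≈ 6.4807*I)
q(c) = 9 - (-36 + c)/(2*c) (q(c) = 9 - (c - 36)/(c + c) = 9 - (-36 + c)/(2*c))
1142 - q(E) = 1142 - (17/2 + 18/((I*√42))) = 1142 - (17/2 + 18*(-I*√42/42)) = 1142 - (17/2 - 3*I*√42/7) = 1142 + (-17/2 + 3*I*√42/7) = 2267/2 + 3*I*√42/7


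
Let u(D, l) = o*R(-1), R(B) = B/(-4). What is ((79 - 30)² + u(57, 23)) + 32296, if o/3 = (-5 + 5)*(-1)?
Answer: 34697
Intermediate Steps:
R(B) = -B/4 (R(B) = B*(-¼) = -B/4)
o = 0 (o = 3*((-5 + 5)*(-1)) = 3*(0*(-1)) = 3*0 = 0)
u(D, l) = 0 (u(D, l) = 0*(-¼*(-1)) = 0*(¼) = 0)
((79 - 30)² + u(57, 23)) + 32296 = ((79 - 30)² + 0) + 32296 = (49² + 0) + 32296 = (2401 + 0) + 32296 = 2401 + 32296 = 34697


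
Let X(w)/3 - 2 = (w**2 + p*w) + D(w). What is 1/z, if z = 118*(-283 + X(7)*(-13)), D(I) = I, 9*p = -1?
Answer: -3/890192 ≈ -3.3701e-6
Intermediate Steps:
p = -1/9 (p = (1/9)*(-1) = -1/9 ≈ -0.11111)
X(w) = 6 + 3*w**2 + 8*w/3 (X(w) = 6 + 3*((w**2 - w/9) + w) = 6 + 3*(w**2 + 8*w/9) = 6 + (3*w**2 + 8*w/3) = 6 + 3*w**2 + 8*w/3)
z = -890192/3 (z = 118*(-283 + (6 + 3*7**2 + (8/3)*7)*(-13)) = 118*(-283 + (6 + 3*49 + 56/3)*(-13)) = 118*(-283 + (6 + 147 + 56/3)*(-13)) = 118*(-283 + (515/3)*(-13)) = 118*(-283 - 6695/3) = 118*(-7544/3) = -890192/3 ≈ -2.9673e+5)
1/z = 1/(-890192/3) = -3/890192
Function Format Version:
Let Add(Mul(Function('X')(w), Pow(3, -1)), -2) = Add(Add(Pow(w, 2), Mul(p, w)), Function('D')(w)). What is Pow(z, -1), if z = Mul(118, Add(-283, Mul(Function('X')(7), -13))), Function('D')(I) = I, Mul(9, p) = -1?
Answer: Rational(-3, 890192) ≈ -3.3701e-6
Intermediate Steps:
p = Rational(-1, 9) (p = Mul(Rational(1, 9), -1) = Rational(-1, 9) ≈ -0.11111)
Function('X')(w) = Add(6, Mul(3, Pow(w, 2)), Mul(Rational(8, 3), w)) (Function('X')(w) = Add(6, Mul(3, Add(Add(Pow(w, 2), Mul(Rational(-1, 9), w)), w))) = Add(6, Mul(3, Add(Pow(w, 2), Mul(Rational(8, 9), w)))) = Add(6, Add(Mul(3, Pow(w, 2)), Mul(Rational(8, 3), w))) = Add(6, Mul(3, Pow(w, 2)), Mul(Rational(8, 3), w)))
z = Rational(-890192, 3) (z = Mul(118, Add(-283, Mul(Add(6, Mul(3, Pow(7, 2)), Mul(Rational(8, 3), 7)), -13))) = Mul(118, Add(-283, Mul(Add(6, Mul(3, 49), Rational(56, 3)), -13))) = Mul(118, Add(-283, Mul(Add(6, 147, Rational(56, 3)), -13))) = Mul(118, Add(-283, Mul(Rational(515, 3), -13))) = Mul(118, Add(-283, Rational(-6695, 3))) = Mul(118, Rational(-7544, 3)) = Rational(-890192, 3) ≈ -2.9673e+5)
Pow(z, -1) = Pow(Rational(-890192, 3), -1) = Rational(-3, 890192)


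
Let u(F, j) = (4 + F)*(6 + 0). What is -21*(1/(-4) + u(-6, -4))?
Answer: 1029/4 ≈ 257.25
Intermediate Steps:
u(F, j) = 24 + 6*F (u(F, j) = (4 + F)*6 = 24 + 6*F)
-21*(1/(-4) + u(-6, -4)) = -21*(1/(-4) + (24 + 6*(-6))) = -21*(-¼ + (24 - 36)) = -21*(-¼ - 12) = -21*(-49/4) = 1029/4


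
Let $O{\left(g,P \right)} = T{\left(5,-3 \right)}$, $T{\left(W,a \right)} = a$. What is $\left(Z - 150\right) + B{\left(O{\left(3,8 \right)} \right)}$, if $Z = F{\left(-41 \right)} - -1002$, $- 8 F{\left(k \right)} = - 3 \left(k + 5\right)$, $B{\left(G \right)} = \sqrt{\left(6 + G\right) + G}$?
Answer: $\frac{1677}{2} \approx 838.5$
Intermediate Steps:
$O{\left(g,P \right)} = -3$
$B{\left(G \right)} = \sqrt{6 + 2 G}$
$F{\left(k \right)} = \frac{15}{8} + \frac{3 k}{8}$ ($F{\left(k \right)} = - \frac{\left(-3\right) \left(k + 5\right)}{8} = - \frac{\left(-3\right) \left(5 + k\right)}{8} = - \frac{-15 - 3 k}{8} = \frac{15}{8} + \frac{3 k}{8}$)
$Z = \frac{1977}{2}$ ($Z = \left(\frac{15}{8} + \frac{3}{8} \left(-41\right)\right) - -1002 = \left(\frac{15}{8} - \frac{123}{8}\right) + 1002 = - \frac{27}{2} + 1002 = \frac{1977}{2} \approx 988.5$)
$\left(Z - 150\right) + B{\left(O{\left(3,8 \right)} \right)} = \left(\frac{1977}{2} - 150\right) + \sqrt{6 + 2 \left(-3\right)} = \frac{1677}{2} + \sqrt{6 - 6} = \frac{1677}{2} + \sqrt{0} = \frac{1677}{2} + 0 = \frac{1677}{2}$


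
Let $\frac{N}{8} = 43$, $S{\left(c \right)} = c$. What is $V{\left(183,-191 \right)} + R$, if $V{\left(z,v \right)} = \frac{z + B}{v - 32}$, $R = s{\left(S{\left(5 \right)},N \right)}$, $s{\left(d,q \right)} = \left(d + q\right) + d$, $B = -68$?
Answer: $\frac{78827}{223} \approx 353.48$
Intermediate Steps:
$N = 344$ ($N = 8 \cdot 43 = 344$)
$s{\left(d,q \right)} = q + 2 d$
$R = 354$ ($R = 344 + 2 \cdot 5 = 344 + 10 = 354$)
$V{\left(z,v \right)} = \frac{-68 + z}{-32 + v}$ ($V{\left(z,v \right)} = \frac{z - 68}{v - 32} = \frac{-68 + z}{-32 + v}$)
$V{\left(183,-191 \right)} + R = \frac{-68 + 183}{-32 - 191} + 354 = \frac{1}{-223} \cdot 115 + 354 = \left(- \frac{1}{223}\right) 115 + 354 = - \frac{115}{223} + 354 = \frac{78827}{223}$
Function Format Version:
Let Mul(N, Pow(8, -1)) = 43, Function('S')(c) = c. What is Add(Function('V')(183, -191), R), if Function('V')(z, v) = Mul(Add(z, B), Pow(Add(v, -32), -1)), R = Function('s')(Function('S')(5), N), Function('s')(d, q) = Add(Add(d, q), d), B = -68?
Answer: Rational(78827, 223) ≈ 353.48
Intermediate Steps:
N = 344 (N = Mul(8, 43) = 344)
Function('s')(d, q) = Add(q, Mul(2, d))
R = 354 (R = Add(344, Mul(2, 5)) = Add(344, 10) = 354)
Function('V')(z, v) = Mul(Pow(Add(-32, v), -1), Add(-68, z)) (Function('V')(z, v) = Mul(Add(z, -68), Pow(Add(v, -32), -1)) = Mul(Add(-68, z), Pow(Add(-32, v), -1)) = Mul(Pow(Add(-32, v), -1), Add(-68, z)))
Add(Function('V')(183, -191), R) = Add(Mul(Pow(Add(-32, -191), -1), Add(-68, 183)), 354) = Add(Mul(Pow(-223, -1), 115), 354) = Add(Mul(Rational(-1, 223), 115), 354) = Add(Rational(-115, 223), 354) = Rational(78827, 223)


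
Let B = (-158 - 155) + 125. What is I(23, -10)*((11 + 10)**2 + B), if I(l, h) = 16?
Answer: 4048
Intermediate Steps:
B = -188 (B = -313 + 125 = -188)
I(23, -10)*((11 + 10)**2 + B) = 16*((11 + 10)**2 - 188) = 16*(21**2 - 188) = 16*(441 - 188) = 16*253 = 4048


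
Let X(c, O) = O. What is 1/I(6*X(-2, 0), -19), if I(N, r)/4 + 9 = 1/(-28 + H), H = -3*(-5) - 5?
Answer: -9/326 ≈ -0.027607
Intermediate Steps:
H = 10 (H = 15 - 5 = 10)
I(N, r) = -326/9 (I(N, r) = -36 + 4/(-28 + 10) = -36 + 4/(-18) = -36 + 4*(-1/18) = -36 - 2/9 = -326/9)
1/I(6*X(-2, 0), -19) = 1/(-326/9) = -9/326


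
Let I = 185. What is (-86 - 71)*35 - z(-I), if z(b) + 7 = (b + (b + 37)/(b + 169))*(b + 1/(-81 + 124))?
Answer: -3267799/86 ≈ -37998.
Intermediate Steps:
z(b) = -7 + (1/43 + b)*(b + (37 + b)/(169 + b)) (z(b) = -7 + (b + (b + 37)/(b + 169))*(b + 1/(-81 + 124)) = -7 + (b + (37 + b)/(169 + b))*(b + 1/43) = -7 + (b + (37 + b)/(169 + b))*(1/43 + b) = -7 + (1/43 + b)*(b + (37 + b)/(169 + b)))
(-86 - 71)*35 - z(-I) = (-86 - 71)*35 - (-50832 + 43*(-1*185)³ + 1460*(-1*185) + 7311*(-1*185)²)/(43*(169 - 1*185)) = -157*35 - (-50832 + 43*(-185)³ + 1460*(-185) + 7311*(-185)²)/(43*(169 - 185)) = -5495 - (-50832 + 43*(-6331625) - 270100 + 7311*34225)/(43*(-16)) = -5495 - (-1)*(-50832 - 272259875 - 270100 + 250218975)/(43*16) = -5495 - (-1)*(-22361832)/(43*16) = -5495 - 1*2795229/86 = -5495 - 2795229/86 = -3267799/86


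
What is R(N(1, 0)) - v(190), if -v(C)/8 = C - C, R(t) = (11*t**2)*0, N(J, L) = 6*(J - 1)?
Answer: 0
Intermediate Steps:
N(J, L) = -6 + 6*J (N(J, L) = 6*(-1 + J) = -6 + 6*J)
R(t) = 0
v(C) = 0 (v(C) = -8*(C - C) = -8*0 = 0)
R(N(1, 0)) - v(190) = 0 - 1*0 = 0 + 0 = 0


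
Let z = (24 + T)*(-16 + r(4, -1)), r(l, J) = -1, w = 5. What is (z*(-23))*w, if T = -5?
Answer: 37145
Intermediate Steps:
z = -323 (z = (24 - 5)*(-16 - 1) = 19*(-17) = -323)
(z*(-23))*w = -323*(-23)*5 = 7429*5 = 37145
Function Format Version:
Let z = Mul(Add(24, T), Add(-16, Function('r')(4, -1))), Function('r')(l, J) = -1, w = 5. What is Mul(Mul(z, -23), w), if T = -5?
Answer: 37145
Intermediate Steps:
z = -323 (z = Mul(Add(24, -5), Add(-16, -1)) = Mul(19, -17) = -323)
Mul(Mul(z, -23), w) = Mul(Mul(-323, -23), 5) = Mul(7429, 5) = 37145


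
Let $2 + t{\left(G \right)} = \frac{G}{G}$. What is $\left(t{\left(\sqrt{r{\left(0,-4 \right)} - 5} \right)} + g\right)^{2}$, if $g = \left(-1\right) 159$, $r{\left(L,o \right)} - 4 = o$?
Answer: $25600$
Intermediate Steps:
$r{\left(L,o \right)} = 4 + o$
$g = -159$
$t{\left(G \right)} = -1$ ($t{\left(G \right)} = -2 + \frac{G}{G} = -2 + 1 = -1$)
$\left(t{\left(\sqrt{r{\left(0,-4 \right)} - 5} \right)} + g\right)^{2} = \left(-1 - 159\right)^{2} = \left(-160\right)^{2} = 25600$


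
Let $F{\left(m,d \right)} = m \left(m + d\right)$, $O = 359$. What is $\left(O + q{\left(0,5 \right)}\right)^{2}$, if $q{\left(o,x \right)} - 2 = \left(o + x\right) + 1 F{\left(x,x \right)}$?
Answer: $173056$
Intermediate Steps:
$F{\left(m,d \right)} = m \left(d + m\right)$
$q{\left(o,x \right)} = 2 + o + x + 2 x^{2}$ ($q{\left(o,x \right)} = 2 + \left(\left(o + x\right) + 1 x \left(x + x\right)\right) = 2 + \left(\left(o + x\right) + 1 x 2 x\right) = 2 + \left(\left(o + x\right) + 1 \cdot 2 x^{2}\right) = 2 + \left(\left(o + x\right) + 2 x^{2}\right) = 2 + \left(o + x + 2 x^{2}\right) = 2 + o + x + 2 x^{2}$)
$\left(O + q{\left(0,5 \right)}\right)^{2} = \left(359 + \left(2 + 0 + 5 + 2 \cdot 5^{2}\right)\right)^{2} = \left(359 + \left(2 + 0 + 5 + 2 \cdot 25\right)\right)^{2} = \left(359 + \left(2 + 0 + 5 + 50\right)\right)^{2} = \left(359 + 57\right)^{2} = 416^{2} = 173056$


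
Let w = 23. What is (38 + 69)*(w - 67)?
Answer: -4708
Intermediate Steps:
(38 + 69)*(w - 67) = (38 + 69)*(23 - 67) = 107*(-44) = -4708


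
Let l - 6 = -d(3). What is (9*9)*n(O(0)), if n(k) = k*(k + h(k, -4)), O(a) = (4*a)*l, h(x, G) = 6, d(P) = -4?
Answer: 0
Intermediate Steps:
l = 10 (l = 6 - 1*(-4) = 6 + 4 = 10)
O(a) = 40*a (O(a) = (4*a)*10 = 40*a)
n(k) = k*(6 + k) (n(k) = k*(k + 6) = k*(6 + k))
(9*9)*n(O(0)) = (9*9)*((40*0)*(6 + 40*0)) = 81*(0*(6 + 0)) = 81*(0*6) = 81*0 = 0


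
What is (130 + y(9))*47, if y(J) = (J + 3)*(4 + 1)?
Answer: 8930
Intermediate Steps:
y(J) = 15 + 5*J (y(J) = (3 + J)*5 = 15 + 5*J)
(130 + y(9))*47 = (130 + (15 + 5*9))*47 = (130 + (15 + 45))*47 = (130 + 60)*47 = 190*47 = 8930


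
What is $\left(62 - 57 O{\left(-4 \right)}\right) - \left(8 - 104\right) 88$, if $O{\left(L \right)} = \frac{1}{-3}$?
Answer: $8529$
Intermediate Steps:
$O{\left(L \right)} = - \frac{1}{3}$
$\left(62 - 57 O{\left(-4 \right)}\right) - \left(8 - 104\right) 88 = \left(62 - -19\right) - \left(8 - 104\right) 88 = \left(62 + 19\right) - \left(-96\right) 88 = 81 - -8448 = 81 + 8448 = 8529$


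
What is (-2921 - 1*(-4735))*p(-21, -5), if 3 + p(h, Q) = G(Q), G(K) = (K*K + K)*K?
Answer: -186842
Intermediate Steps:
G(K) = K*(K + K²) (G(K) = (K² + K)*K = (K + K²)*K = K*(K + K²))
p(h, Q) = -3 + Q²*(1 + Q)
(-2921 - 1*(-4735))*p(-21, -5) = (-2921 - 1*(-4735))*(-3 + (-5)²*(1 - 5)) = (-2921 + 4735)*(-3 + 25*(-4)) = 1814*(-3 - 100) = 1814*(-103) = -186842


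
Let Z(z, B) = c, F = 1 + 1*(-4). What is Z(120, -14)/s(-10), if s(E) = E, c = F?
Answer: 3/10 ≈ 0.30000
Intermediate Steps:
F = -3 (F = 1 - 4 = -3)
c = -3
Z(z, B) = -3
Z(120, -14)/s(-10) = -3/(-10) = -3*(-1/10) = 3/10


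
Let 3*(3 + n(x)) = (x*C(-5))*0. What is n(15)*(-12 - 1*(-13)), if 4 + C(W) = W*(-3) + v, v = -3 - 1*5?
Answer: -3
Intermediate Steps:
v = -8 (v = -3 - 5 = -8)
C(W) = -12 - 3*W (C(W) = -4 + (W*(-3) - 8) = -4 + (-3*W - 8) = -4 + (-8 - 3*W) = -12 - 3*W)
n(x) = -3 (n(x) = -3 + ((x*(-12 - 3*(-5)))*0)/3 = -3 + ((x*(-12 + 15))*0)/3 = -3 + ((x*3)*0)/3 = -3 + ((3*x)*0)/3 = -3 + (1/3)*0 = -3 + 0 = -3)
n(15)*(-12 - 1*(-13)) = -3*(-12 - 1*(-13)) = -3*(-12 + 13) = -3*1 = -3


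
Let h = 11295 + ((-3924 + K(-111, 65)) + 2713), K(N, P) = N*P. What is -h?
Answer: -2869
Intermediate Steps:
h = 2869 (h = 11295 + ((-3924 - 111*65) + 2713) = 11295 + ((-3924 - 7215) + 2713) = 11295 + (-11139 + 2713) = 11295 - 8426 = 2869)
-h = -1*2869 = -2869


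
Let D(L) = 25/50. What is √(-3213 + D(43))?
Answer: 5*I*√514/2 ≈ 56.679*I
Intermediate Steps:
D(L) = ½ (D(L) = 25*(1/50) = ½)
√(-3213 + D(43)) = √(-3213 + ½) = √(-6425/2) = 5*I*√514/2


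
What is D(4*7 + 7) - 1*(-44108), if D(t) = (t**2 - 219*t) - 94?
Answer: 37574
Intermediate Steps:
D(t) = -94 + t**2 - 219*t
D(4*7 + 7) - 1*(-44108) = (-94 + (4*7 + 7)**2 - 219*(4*7 + 7)) - 1*(-44108) = (-94 + (28 + 7)**2 - 219*(28 + 7)) + 44108 = (-94 + 35**2 - 219*35) + 44108 = (-94 + 1225 - 7665) + 44108 = -6534 + 44108 = 37574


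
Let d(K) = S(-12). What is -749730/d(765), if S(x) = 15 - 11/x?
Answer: -8996760/191 ≈ -47103.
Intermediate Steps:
S(x) = 15 - 11/x
d(K) = 191/12 (d(K) = 15 - 11/(-12) = 15 - 11*(-1/12) = 15 + 11/12 = 191/12)
-749730/d(765) = -749730/191/12 = -749730*12/191 = -8996760/191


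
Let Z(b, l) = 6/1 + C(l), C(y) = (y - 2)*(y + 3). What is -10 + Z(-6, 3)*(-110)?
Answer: -1330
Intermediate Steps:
C(y) = (-2 + y)*(3 + y)
Z(b, l) = l + l² (Z(b, l) = 6/1 + (-6 + l + l²) = 6*1 + (-6 + l + l²) = 6 + (-6 + l + l²) = l + l²)
-10 + Z(-6, 3)*(-110) = -10 + (3*(1 + 3))*(-110) = -10 + (3*4)*(-110) = -10 + 12*(-110) = -10 - 1320 = -1330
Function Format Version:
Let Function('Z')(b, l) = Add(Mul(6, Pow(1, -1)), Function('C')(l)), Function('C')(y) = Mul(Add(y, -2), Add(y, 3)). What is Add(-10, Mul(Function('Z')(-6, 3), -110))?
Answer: -1330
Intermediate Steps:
Function('C')(y) = Mul(Add(-2, y), Add(3, y))
Function('Z')(b, l) = Add(l, Pow(l, 2)) (Function('Z')(b, l) = Add(Mul(6, Pow(1, -1)), Add(-6, l, Pow(l, 2))) = Add(Mul(6, 1), Add(-6, l, Pow(l, 2))) = Add(6, Add(-6, l, Pow(l, 2))) = Add(l, Pow(l, 2)))
Add(-10, Mul(Function('Z')(-6, 3), -110)) = Add(-10, Mul(Mul(3, Add(1, 3)), -110)) = Add(-10, Mul(Mul(3, 4), -110)) = Add(-10, Mul(12, -110)) = Add(-10, -1320) = -1330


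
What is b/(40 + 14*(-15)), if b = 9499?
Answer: -9499/170 ≈ -55.876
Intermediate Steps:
b/(40 + 14*(-15)) = 9499/(40 + 14*(-15)) = 9499/(40 - 210) = 9499/(-170) = 9499*(-1/170) = -9499/170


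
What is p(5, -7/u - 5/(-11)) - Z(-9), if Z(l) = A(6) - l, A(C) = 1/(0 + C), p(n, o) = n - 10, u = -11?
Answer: -85/6 ≈ -14.167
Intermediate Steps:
p(n, o) = -10 + n
A(C) = 1/C
Z(l) = 1/6 - l
p(5, -7/u - 5/(-11)) - Z(-9) = (-10 + 5) - (1/6 - 1*(-9)) = -5 - (1/6 + 9) = -5 - 1*55/6 = -5 - 55/6 = -85/6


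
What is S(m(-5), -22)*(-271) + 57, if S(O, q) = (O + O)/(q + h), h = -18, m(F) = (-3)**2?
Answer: 3579/20 ≈ 178.95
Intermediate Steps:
m(F) = 9
S(O, q) = 2*O/(-18 + q) (S(O, q) = (O + O)/(q - 18) = (2*O)/(-18 + q) = 2*O/(-18 + q))
S(m(-5), -22)*(-271) + 57 = (2*9/(-18 - 22))*(-271) + 57 = (2*9/(-40))*(-271) + 57 = (2*9*(-1/40))*(-271) + 57 = -9/20*(-271) + 57 = 2439/20 + 57 = 3579/20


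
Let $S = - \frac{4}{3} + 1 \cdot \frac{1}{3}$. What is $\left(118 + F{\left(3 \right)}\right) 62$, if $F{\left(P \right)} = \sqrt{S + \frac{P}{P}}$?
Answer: $7316$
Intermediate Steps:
$S = -1$ ($S = \left(-4\right) \frac{1}{3} + 1 \cdot \frac{1}{3} = - \frac{4}{3} + \frac{1}{3} = -1$)
$F{\left(P \right)} = 0$ ($F{\left(P \right)} = \sqrt{-1 + \frac{P}{P}} = \sqrt{-1 + 1} = \sqrt{0} = 0$)
$\left(118 + F{\left(3 \right)}\right) 62 = \left(118 + 0\right) 62 = 118 \cdot 62 = 7316$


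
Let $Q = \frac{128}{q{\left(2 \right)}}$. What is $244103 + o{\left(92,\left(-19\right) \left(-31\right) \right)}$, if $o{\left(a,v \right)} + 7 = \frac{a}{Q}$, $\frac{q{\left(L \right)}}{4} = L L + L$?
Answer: $\frac{976453}{4} \approx 2.4411 \cdot 10^{5}$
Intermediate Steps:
$q{\left(L \right)} = 4 L + 4 L^{2}$ ($q{\left(L \right)} = 4 \left(L L + L\right) = 4 \left(L^{2} + L\right) = 4 \left(L + L^{2}\right) = 4 L + 4 L^{2}$)
$Q = \frac{16}{3}$ ($Q = \frac{128}{4 \cdot 2 \left(1 + 2\right)} = \frac{128}{4 \cdot 2 \cdot 3} = \frac{128}{24} = 128 \cdot \frac{1}{24} = \frac{16}{3} \approx 5.3333$)
$o{\left(a,v \right)} = -7 + \frac{3 a}{16}$ ($o{\left(a,v \right)} = -7 + \frac{a}{\frac{16}{3}} = -7 + a \frac{3}{16} = -7 + \frac{3 a}{16}$)
$244103 + o{\left(92,\left(-19\right) \left(-31\right) \right)} = 244103 + \left(-7 + \frac{3}{16} \cdot 92\right) = 244103 + \left(-7 + \frac{69}{4}\right) = 244103 + \frac{41}{4} = \frac{976453}{4}$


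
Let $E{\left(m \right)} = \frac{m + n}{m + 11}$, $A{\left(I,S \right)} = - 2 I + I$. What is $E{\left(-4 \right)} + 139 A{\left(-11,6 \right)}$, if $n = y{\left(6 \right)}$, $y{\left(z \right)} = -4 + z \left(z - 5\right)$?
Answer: $\frac{10701}{7} \approx 1528.7$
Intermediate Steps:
$y{\left(z \right)} = -4 + z \left(-5 + z\right)$
$n = 2$ ($n = -4 + 6^{2} - 30 = -4 + 36 - 30 = 2$)
$A{\left(I,S \right)} = - I$
$E{\left(m \right)} = \frac{2 + m}{11 + m}$ ($E{\left(m \right)} = \frac{m + 2}{m + 11} = \frac{2 + m}{11 + m}$)
$E{\left(-4 \right)} + 139 A{\left(-11,6 \right)} = \frac{2 - 4}{11 - 4} + 139 \left(\left(-1\right) \left(-11\right)\right) = \frac{1}{7} \left(-2\right) + 139 \cdot 11 = \frac{1}{7} \left(-2\right) + 1529 = - \frac{2}{7} + 1529 = \frac{10701}{7}$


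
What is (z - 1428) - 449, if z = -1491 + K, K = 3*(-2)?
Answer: -3374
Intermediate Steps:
K = -6
z = -1497 (z = -1491 - 6 = -1497)
(z - 1428) - 449 = (-1497 - 1428) - 449 = -2925 - 449 = -3374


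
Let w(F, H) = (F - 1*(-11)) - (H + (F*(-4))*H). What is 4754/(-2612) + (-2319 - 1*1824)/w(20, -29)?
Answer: 19369/1475780 ≈ 0.013125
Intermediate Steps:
w(F, H) = 11 + F - H + 4*F*H (w(F, H) = (F + 11) - (H + (-4*F)*H) = (11 + F) - (H - 4*F*H) = (11 + F) + (-H + 4*F*H) = 11 + F - H + 4*F*H)
4754/(-2612) + (-2319 - 1*1824)/w(20, -29) = 4754/(-2612) + (-2319 - 1*1824)/(11 + 20 - 1*(-29) + 4*20*(-29)) = 4754*(-1/2612) + (-2319 - 1824)/(11 + 20 + 29 - 2320) = -2377/1306 - 4143/(-2260) = -2377/1306 - 4143*(-1/2260) = -2377/1306 + 4143/2260 = 19369/1475780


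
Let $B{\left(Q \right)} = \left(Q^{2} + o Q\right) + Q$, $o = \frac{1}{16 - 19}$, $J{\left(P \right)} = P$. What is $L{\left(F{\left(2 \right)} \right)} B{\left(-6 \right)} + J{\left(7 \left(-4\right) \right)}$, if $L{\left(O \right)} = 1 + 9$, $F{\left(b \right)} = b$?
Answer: $292$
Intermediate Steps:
$L{\left(O \right)} = 10$
$o = - \frac{1}{3}$ ($o = \frac{1}{-3} = - \frac{1}{3} \approx -0.33333$)
$B{\left(Q \right)} = Q^{2} + \frac{2 Q}{3}$ ($B{\left(Q \right)} = \left(Q^{2} - \frac{Q}{3}\right) + Q = Q^{2} + \frac{2 Q}{3}$)
$L{\left(F{\left(2 \right)} \right)} B{\left(-6 \right)} + J{\left(7 \left(-4\right) \right)} = 10 \cdot \frac{1}{3} \left(-6\right) \left(2 + 3 \left(-6\right)\right) + 7 \left(-4\right) = 10 \cdot \frac{1}{3} \left(-6\right) \left(2 - 18\right) - 28 = 10 \cdot \frac{1}{3} \left(-6\right) \left(-16\right) - 28 = 10 \cdot 32 - 28 = 320 - 28 = 292$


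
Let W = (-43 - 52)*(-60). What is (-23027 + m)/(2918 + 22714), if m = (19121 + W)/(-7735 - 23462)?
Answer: -179599535/199910376 ≈ -0.89840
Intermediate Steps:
W = 5700 (W = -95*(-60) = 5700)
m = -24821/31197 (m = (19121 + 5700)/(-7735 - 23462) = 24821/(-31197) = 24821*(-1/31197) = -24821/31197 ≈ -0.79562)
(-23027 + m)/(2918 + 22714) = (-23027 - 24821/31197)/(2918 + 22714) = -718398140/31197/25632 = -718398140/31197*1/25632 = -179599535/199910376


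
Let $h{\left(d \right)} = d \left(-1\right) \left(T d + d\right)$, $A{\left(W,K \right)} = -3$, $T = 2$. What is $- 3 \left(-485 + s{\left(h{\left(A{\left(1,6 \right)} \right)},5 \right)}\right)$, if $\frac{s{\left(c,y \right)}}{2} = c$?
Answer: $1617$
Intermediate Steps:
$h{\left(d \right)} = - 3 d^{2}$ ($h{\left(d \right)} = d \left(-1\right) \left(2 d + d\right) = - d 3 d = - 3 d^{2}$)
$s{\left(c,y \right)} = 2 c$
$- 3 \left(-485 + s{\left(h{\left(A{\left(1,6 \right)} \right)},5 \right)}\right) = - 3 \left(-485 + 2 \left(- 3 \left(-3\right)^{2}\right)\right) = - 3 \left(-485 + 2 \left(\left(-3\right) 9\right)\right) = - 3 \left(-485 + 2 \left(-27\right)\right) = - 3 \left(-485 - 54\right) = \left(-3\right) \left(-539\right) = 1617$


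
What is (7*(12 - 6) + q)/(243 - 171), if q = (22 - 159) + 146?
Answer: 17/24 ≈ 0.70833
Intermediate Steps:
q = 9 (q = -137 + 146 = 9)
(7*(12 - 6) + q)/(243 - 171) = (7*(12 - 6) + 9)/(243 - 171) = (7*6 + 9)/72 = (42 + 9)*(1/72) = 51*(1/72) = 17/24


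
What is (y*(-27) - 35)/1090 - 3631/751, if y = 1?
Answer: -2002176/409295 ≈ -4.8918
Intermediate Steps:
(y*(-27) - 35)/1090 - 3631/751 = (1*(-27) - 35)/1090 - 3631/751 = (-27 - 35)*(1/1090) - 3631*1/751 = -62*1/1090 - 3631/751 = -31/545 - 3631/751 = -2002176/409295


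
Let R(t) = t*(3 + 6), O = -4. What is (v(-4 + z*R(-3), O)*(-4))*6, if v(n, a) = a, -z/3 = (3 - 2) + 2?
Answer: 96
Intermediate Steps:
z = -9 (z = -3*((3 - 2) + 2) = -3*(1 + 2) = -3*3 = -9)
R(t) = 9*t (R(t) = t*9 = 9*t)
(v(-4 + z*R(-3), O)*(-4))*6 = -4*(-4)*6 = 16*6 = 96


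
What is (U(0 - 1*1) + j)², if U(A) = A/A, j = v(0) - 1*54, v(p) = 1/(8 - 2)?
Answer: 100489/36 ≈ 2791.4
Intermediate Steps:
v(p) = ⅙ (v(p) = 1/6 = ⅙)
j = -323/6 (j = ⅙ - 1*54 = ⅙ - 54 = -323/6 ≈ -53.833)
U(A) = 1
(U(0 - 1*1) + j)² = (1 - 323/6)² = (-317/6)² = 100489/36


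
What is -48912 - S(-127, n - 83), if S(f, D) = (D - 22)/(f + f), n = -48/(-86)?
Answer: -534221355/10922 ≈ -48912.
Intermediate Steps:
n = 24/43 (n = -48*(-1/86) = 24/43 ≈ 0.55814)
S(f, D) = (-22 + D)/(2*f) (S(f, D) = (-22 + D)/((2*f)) = (-22 + D)*(1/(2*f)) = (-22 + D)/(2*f))
-48912 - S(-127, n - 83) = -48912 - (-22 + (24/43 - 83))/(2*(-127)) = -48912 - (-1)*(-22 - 3545/43)/(2*127) = -48912 - (-1)*(-4491)/(2*127*43) = -48912 - 1*4491/10922 = -48912 - 4491/10922 = -534221355/10922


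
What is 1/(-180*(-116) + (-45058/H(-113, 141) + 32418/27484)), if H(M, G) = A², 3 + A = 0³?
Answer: 123678/1963355485 ≈ 6.2993e-5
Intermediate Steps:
A = -3 (A = -3 + 0³ = -3 + 0 = -3)
H(M, G) = 9 (H(M, G) = (-3)² = 9)
1/(-180*(-116) + (-45058/H(-113, 141) + 32418/27484)) = 1/(-180*(-116) + (-45058/9 + 32418/27484)) = 1/(20880 + (-45058*⅑ + 32418*(1/27484))) = 1/(20880 + (-45058/9 + 16209/13742)) = 1/(20880 - 619041155/123678) = 1/(1963355485/123678) = 123678/1963355485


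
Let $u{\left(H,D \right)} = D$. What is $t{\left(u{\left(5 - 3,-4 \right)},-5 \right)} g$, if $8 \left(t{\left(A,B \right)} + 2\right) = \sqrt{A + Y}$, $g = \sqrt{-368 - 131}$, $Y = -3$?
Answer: $\frac{i \sqrt{499} \left(-16 + i \sqrt{7}\right)}{8} \approx -7.3877 - 44.677 i$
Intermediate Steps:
$g = i \sqrt{499}$ ($g = \sqrt{-499} = i \sqrt{499} \approx 22.338 i$)
$t{\left(A,B \right)} = -2 + \frac{\sqrt{-3 + A}}{8}$ ($t{\left(A,B \right)} = -2 + \frac{\sqrt{A - 3}}{8} = -2 + \frac{\sqrt{-3 + A}}{8}$)
$t{\left(u{\left(5 - 3,-4 \right)},-5 \right)} g = \left(-2 + \frac{\sqrt{-3 - 4}}{8}\right) i \sqrt{499} = \left(-2 + \frac{\sqrt{-7}}{8}\right) i \sqrt{499} = \left(-2 + \frac{i \sqrt{7}}{8}\right) i \sqrt{499} = i \sqrt{499} \left(-2 + \frac{i \sqrt{7}}{8}\right)$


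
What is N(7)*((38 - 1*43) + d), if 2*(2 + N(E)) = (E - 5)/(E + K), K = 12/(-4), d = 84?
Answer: -553/4 ≈ -138.25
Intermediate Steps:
K = -3 (K = 12*(-1/4) = -3)
N(E) = -2 + (-5 + E)/(2*(-3 + E)) (N(E) = -2 + ((E - 5)/(E - 3))/2 = -2 + ((-5 + E)/(-3 + E))/2 = -2 + (-5 + E)/(2*(-3 + E)))
N(7)*((38 - 1*43) + d) = ((7 - 3*7)/(2*(-3 + 7)))*((38 - 1*43) + 84) = ((1/2)*(7 - 21)/4)*((38 - 43) + 84) = ((1/2)*(1/4)*(-14))*(-5 + 84) = -7/4*79 = -553/4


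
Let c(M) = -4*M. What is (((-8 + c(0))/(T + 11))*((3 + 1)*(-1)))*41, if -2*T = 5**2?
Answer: -2624/3 ≈ -874.67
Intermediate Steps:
T = -25/2 (T = -1/2*5**2 = -1/2*25 = -25/2 ≈ -12.500)
(((-8 + c(0))/(T + 11))*((3 + 1)*(-1)))*41 = (((-8 - 4*0)/(-25/2 + 11))*((3 + 1)*(-1)))*41 = (((-8 + 0)/(-3/2))*(4*(-1)))*41 = (-8*(-2/3)*(-4))*41 = ((16/3)*(-4))*41 = -64/3*41 = -2624/3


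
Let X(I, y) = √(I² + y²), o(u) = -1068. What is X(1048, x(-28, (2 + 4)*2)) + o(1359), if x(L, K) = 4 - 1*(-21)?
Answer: -1068 + √1098929 ≈ -19.702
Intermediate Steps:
x(L, K) = 25 (x(L, K) = 4 + 21 = 25)
X(1048, x(-28, (2 + 4)*2)) + o(1359) = √(1048² + 25²) - 1068 = √(1098304 + 625) - 1068 = √1098929 - 1068 = -1068 + √1098929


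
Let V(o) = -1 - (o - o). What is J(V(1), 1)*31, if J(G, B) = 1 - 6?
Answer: -155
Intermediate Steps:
V(o) = -1 (V(o) = -1 - 1*0 = -1 + 0 = -1)
J(G, B) = -5
J(V(1), 1)*31 = -5*31 = -155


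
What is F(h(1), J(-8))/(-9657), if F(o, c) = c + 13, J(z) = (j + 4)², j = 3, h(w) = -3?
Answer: -62/9657 ≈ -0.0064202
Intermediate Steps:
J(z) = 49 (J(z) = (3 + 4)² = 7² = 49)
F(o, c) = 13 + c
F(h(1), J(-8))/(-9657) = (13 + 49)/(-9657) = 62*(-1/9657) = -62/9657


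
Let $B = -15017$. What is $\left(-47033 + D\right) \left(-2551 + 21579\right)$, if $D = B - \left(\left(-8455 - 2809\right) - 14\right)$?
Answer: $-966089616$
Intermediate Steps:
$D = -3739$ ($D = -15017 - \left(\left(-8455 - 2809\right) - 14\right) = -15017 - \left(-11264 - 14\right) = -15017 - -11278 = -15017 + 11278 = -3739$)
$\left(-47033 + D\right) \left(-2551 + 21579\right) = \left(-47033 - 3739\right) \left(-2551 + 21579\right) = \left(-50772\right) 19028 = -966089616$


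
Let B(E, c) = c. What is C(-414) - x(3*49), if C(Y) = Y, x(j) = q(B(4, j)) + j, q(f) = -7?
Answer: -554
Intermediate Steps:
x(j) = -7 + j
C(-414) - x(3*49) = -414 - (-7 + 3*49) = -414 - (-7 + 147) = -414 - 1*140 = -414 - 140 = -554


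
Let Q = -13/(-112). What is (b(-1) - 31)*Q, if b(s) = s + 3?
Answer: -377/112 ≈ -3.3661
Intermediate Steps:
b(s) = 3 + s
Q = 13/112 (Q = -13*(-1/112) = 13/112 ≈ 0.11607)
(b(-1) - 31)*Q = ((3 - 1) - 31)*(13/112) = (2 - 31)*(13/112) = -29*13/112 = -377/112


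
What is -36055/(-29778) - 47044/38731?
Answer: -632861/164761674 ≈ -0.0038411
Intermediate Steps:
-36055/(-29778) - 47044/38731 = -36055*(-1/29778) - 47044*1/38731 = 36055/29778 - 47044/38731 = -632861/164761674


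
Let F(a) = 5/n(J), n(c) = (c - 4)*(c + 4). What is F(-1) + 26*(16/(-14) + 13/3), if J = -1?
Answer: 1735/21 ≈ 82.619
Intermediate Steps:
n(c) = (-4 + c)*(4 + c)
F(a) = -1/3 (F(a) = 5/(-16 + (-1)**2) = 5/(-16 + 1) = 5/(-15) = 5*(-1/15) = -1/3)
F(-1) + 26*(16/(-14) + 13/3) = -1/3 + 26*(16/(-14) + 13/3) = -1/3 + 26*(16*(-1/14) + 13*(1/3)) = -1/3 + 26*(-8/7 + 13/3) = -1/3 + 26*(67/21) = -1/3 + 1742/21 = 1735/21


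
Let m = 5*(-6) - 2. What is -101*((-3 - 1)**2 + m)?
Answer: 1616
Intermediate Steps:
m = -32 (m = -30 - 2 = -32)
-101*((-3 - 1)**2 + m) = -101*((-3 - 1)**2 - 32) = -101*((-4)**2 - 32) = -101*(16 - 32) = -101*(-16) = 1616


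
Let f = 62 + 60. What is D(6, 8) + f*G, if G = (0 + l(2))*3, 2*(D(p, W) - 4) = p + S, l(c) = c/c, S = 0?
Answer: 373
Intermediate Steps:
l(c) = 1
D(p, W) = 4 + p/2 (D(p, W) = 4 + (p + 0)/2 = 4 + p/2)
G = 3 (G = (0 + 1)*3 = 1*3 = 3)
f = 122
D(6, 8) + f*G = (4 + (1/2)*6) + 122*3 = (4 + 3) + 366 = 7 + 366 = 373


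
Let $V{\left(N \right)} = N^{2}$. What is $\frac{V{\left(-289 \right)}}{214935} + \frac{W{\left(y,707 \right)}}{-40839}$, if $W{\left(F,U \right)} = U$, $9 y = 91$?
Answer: $\frac{1086318358}{2925910155} \approx 0.37128$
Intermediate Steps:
$y = \frac{91}{9}$ ($y = \frac{1}{9} \cdot 91 = \frac{91}{9} \approx 10.111$)
$\frac{V{\left(-289 \right)}}{214935} + \frac{W{\left(y,707 \right)}}{-40839} = \frac{\left(-289\right)^{2}}{214935} + \frac{707}{-40839} = 83521 \cdot \frac{1}{214935} + 707 \left(- \frac{1}{40839}\right) = \frac{83521}{214935} - \frac{707}{40839} = \frac{1086318358}{2925910155}$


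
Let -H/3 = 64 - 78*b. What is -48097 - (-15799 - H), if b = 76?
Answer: -14706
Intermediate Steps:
H = 17592 (H = -3*(64 - 78*76) = -3*(64 - 5928) = -3*(-5864) = 17592)
-48097 - (-15799 - H) = -48097 - (-15799 - 1*17592) = -48097 - (-15799 - 17592) = -48097 - 1*(-33391) = -48097 + 33391 = -14706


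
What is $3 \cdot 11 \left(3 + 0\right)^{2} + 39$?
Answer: $336$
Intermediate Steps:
$3 \cdot 11 \left(3 + 0\right)^{2} + 39 = 33 \cdot 3^{2} + 39 = 33 \cdot 9 + 39 = 297 + 39 = 336$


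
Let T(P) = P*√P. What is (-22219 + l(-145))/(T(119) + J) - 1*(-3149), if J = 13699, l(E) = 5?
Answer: 41809903948/13284103 + 188819*√119/13284103 ≈ 3147.5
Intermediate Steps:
T(P) = P^(3/2)
(-22219 + l(-145))/(T(119) + J) - 1*(-3149) = (-22219 + 5)/(119^(3/2) + 13699) - 1*(-3149) = -22214/(119*√119 + 13699) + 3149 = -22214/(13699 + 119*√119) + 3149 = 3149 - 22214/(13699 + 119*√119)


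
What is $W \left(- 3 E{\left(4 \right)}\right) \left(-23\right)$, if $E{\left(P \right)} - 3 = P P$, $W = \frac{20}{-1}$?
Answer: $-26220$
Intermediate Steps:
$W = -20$ ($W = 20 \left(-1\right) = -20$)
$E{\left(P \right)} = 3 + P^{2}$ ($E{\left(P \right)} = 3 + P P = 3 + P^{2}$)
$W \left(- 3 E{\left(4 \right)}\right) \left(-23\right) = - 20 \left(- 3 \left(3 + 4^{2}\right)\right) \left(-23\right) = - 20 \left(- 3 \left(3 + 16\right)\right) \left(-23\right) = - 20 \left(\left(-3\right) 19\right) \left(-23\right) = \left(-20\right) \left(-57\right) \left(-23\right) = 1140 \left(-23\right) = -26220$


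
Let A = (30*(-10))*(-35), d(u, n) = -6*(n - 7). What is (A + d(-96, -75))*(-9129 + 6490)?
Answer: -29007888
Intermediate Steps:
d(u, n) = 42 - 6*n (d(u, n) = -6*(-7 + n) = 42 - 6*n)
A = 10500 (A = -300*(-35) = 10500)
(A + d(-96, -75))*(-9129 + 6490) = (10500 + (42 - 6*(-75)))*(-9129 + 6490) = (10500 + (42 + 450))*(-2639) = (10500 + 492)*(-2639) = 10992*(-2639) = -29007888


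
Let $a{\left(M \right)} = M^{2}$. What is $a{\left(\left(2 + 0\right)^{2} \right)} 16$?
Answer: $256$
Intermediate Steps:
$a{\left(\left(2 + 0\right)^{2} \right)} 16 = \left(\left(2 + 0\right)^{2}\right)^{2} \cdot 16 = \left(2^{2}\right)^{2} \cdot 16 = 4^{2} \cdot 16 = 16 \cdot 16 = 256$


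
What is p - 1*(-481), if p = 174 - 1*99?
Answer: 556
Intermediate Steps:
p = 75 (p = 174 - 99 = 75)
p - 1*(-481) = 75 - 1*(-481) = 75 + 481 = 556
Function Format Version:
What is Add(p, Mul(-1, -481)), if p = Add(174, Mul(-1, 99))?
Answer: 556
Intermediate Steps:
p = 75 (p = Add(174, -99) = 75)
Add(p, Mul(-1, -481)) = Add(75, Mul(-1, -481)) = Add(75, 481) = 556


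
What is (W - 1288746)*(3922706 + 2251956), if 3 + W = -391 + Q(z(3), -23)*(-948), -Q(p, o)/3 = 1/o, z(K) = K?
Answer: -183097647464368/23 ≈ -7.9608e+12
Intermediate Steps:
Q(p, o) = -3/o
W = -11906/23 (W = -3 + (-391 - 3/(-23)*(-948)) = -3 + (-391 - 3*(-1/23)*(-948)) = -3 + (-391 + (3/23)*(-948)) = -3 + (-391 - 2844/23) = -3 - 11837/23 = -11906/23 ≈ -517.65)
(W - 1288746)*(3922706 + 2251956) = (-11906/23 - 1288746)*(3922706 + 2251956) = -29653064/23*6174662 = -183097647464368/23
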